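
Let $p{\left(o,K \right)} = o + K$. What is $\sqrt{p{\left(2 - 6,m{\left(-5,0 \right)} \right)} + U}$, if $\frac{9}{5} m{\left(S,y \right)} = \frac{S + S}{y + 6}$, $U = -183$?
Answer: $\frac{i \sqrt{15222}}{9} \approx 13.709 i$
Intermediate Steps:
$m{\left(S,y \right)} = \frac{10 S}{9 \left(6 + y\right)}$ ($m{\left(S,y \right)} = \frac{5 \frac{S + S}{y + 6}}{9} = \frac{5 \frac{2 S}{6 + y}}{9} = \frac{10 S}{9 \left(6 + y\right)}$)
$p{\left(o,K \right)} = K + o$
$\sqrt{p{\left(2 - 6,m{\left(-5,0 \right)} \right)} + U} = \sqrt{\left(\frac{10}{9} \left(-5\right) \frac{1}{6 + 0} + \left(2 - 6\right)\right) - 183} = \sqrt{\left(\frac{10}{9} \left(-5\right) \frac{1}{6} + \left(2 - 6\right)\right) - 183} = \sqrt{\left(\frac{10}{9} \left(-5\right) \frac{1}{6} - 4\right) - 183} = \sqrt{\left(- \frac{25}{27} - 4\right) - 183} = \sqrt{- \frac{133}{27} - 183} = \sqrt{- \frac{5074}{27}} = \frac{i \sqrt{15222}}{9}$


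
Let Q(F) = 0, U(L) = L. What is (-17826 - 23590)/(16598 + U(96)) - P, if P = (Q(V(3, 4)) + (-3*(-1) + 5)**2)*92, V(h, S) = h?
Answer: -49167844/8347 ≈ -5890.5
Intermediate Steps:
P = 5888 (P = (0 + (-3*(-1) + 5)**2)*92 = (0 + (3 + 5)**2)*92 = (0 + 8**2)*92 = (0 + 64)*92 = 64*92 = 5888)
(-17826 - 23590)/(16598 + U(96)) - P = (-17826 - 23590)/(16598 + 96) - 1*5888 = -41416/16694 - 5888 = -41416*1/16694 - 5888 = -20708/8347 - 5888 = -49167844/8347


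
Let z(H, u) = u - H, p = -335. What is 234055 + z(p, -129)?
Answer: 234261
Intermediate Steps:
234055 + z(p, -129) = 234055 + (-129 - 1*(-335)) = 234055 + (-129 + 335) = 234055 + 206 = 234261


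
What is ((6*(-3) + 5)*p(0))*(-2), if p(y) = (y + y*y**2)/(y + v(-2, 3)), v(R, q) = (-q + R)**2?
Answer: 0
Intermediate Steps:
v(R, q) = (R - q)**2
p(y) = (y + y**3)/(25 + y) (p(y) = (y + y*y**2)/(y + (-2 - 1*3)**2) = (y + y**3)/(y + (-2 - 3)**2) = (y + y**3)/(y + (-5)**2) = (y + y**3)/(y + 25) = (y + y**3)/(25 + y))
((6*(-3) + 5)*p(0))*(-2) = ((6*(-3) + 5)*((0 + 0**3)/(25 + 0)))*(-2) = ((-18 + 5)*((0 + 0)/25))*(-2) = -13*0/25*(-2) = -13*0*(-2) = 0*(-2) = 0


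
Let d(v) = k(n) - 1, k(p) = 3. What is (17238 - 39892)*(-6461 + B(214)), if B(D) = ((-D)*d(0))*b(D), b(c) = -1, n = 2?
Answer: 136671582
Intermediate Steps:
d(v) = 2 (d(v) = 3 - 1 = 2)
B(D) = 2*D (B(D) = (-D*2)*(-1) = -2*D*(-1) = 2*D)
(17238 - 39892)*(-6461 + B(214)) = (17238 - 39892)*(-6461 + 2*214) = -22654*(-6461 + 428) = -22654*(-6033) = 136671582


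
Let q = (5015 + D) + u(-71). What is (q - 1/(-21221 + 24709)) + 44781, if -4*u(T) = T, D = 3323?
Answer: 185340983/3488 ≈ 53137.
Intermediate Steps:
u(T) = -T/4
q = 33423/4 (q = (5015 + 3323) - 1/4*(-71) = 8338 + 71/4 = 33423/4 ≈ 8355.8)
(q - 1/(-21221 + 24709)) + 44781 = (33423/4 - 1/(-21221 + 24709)) + 44781 = (33423/4 - 1/3488) + 44781 = 29144855/3488 + 44781 = 185340983/3488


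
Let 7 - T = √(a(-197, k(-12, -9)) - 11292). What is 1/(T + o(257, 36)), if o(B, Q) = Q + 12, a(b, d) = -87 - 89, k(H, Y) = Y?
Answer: 55/14493 + 2*I*√2867/14493 ≈ 0.0037949 + 0.007389*I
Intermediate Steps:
a(b, d) = -176
o(B, Q) = 12 + Q
T = 7 - 2*I*√2867 (T = 7 - √(-176 - 11292) = 7 - √(-11468) = 7 - 2*I*√2867 ≈ 7.0 - 107.09*I)
1/(T + o(257, 36)) = 1/((7 - 2*I*√2867) + (12 + 36)) = 1/((7 - 2*I*√2867) + 48) = 1/(55 - 2*I*√2867)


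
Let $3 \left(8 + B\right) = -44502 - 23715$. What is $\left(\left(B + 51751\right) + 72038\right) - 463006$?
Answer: $-361964$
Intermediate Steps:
$B = -22747$ ($B = -8 + \frac{-44502 - 23715}{3} = -8 + \frac{1}{3} \left(-68217\right) = -8 - 22739 = -22747$)
$\left(\left(B + 51751\right) + 72038\right) - 463006 = \left(\left(-22747 + 51751\right) + 72038\right) - 463006 = \left(29004 + 72038\right) - 463006 = 101042 - 463006 = -361964$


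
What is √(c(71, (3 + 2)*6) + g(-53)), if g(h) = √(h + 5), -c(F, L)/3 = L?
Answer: √(-90 + 4*I*√3) ≈ 0.36488 + 9.4939*I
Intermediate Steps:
c(F, L) = -3*L
g(h) = √(5 + h)
√(c(71, (3 + 2)*6) + g(-53)) = √(-3*(3 + 2)*6 + √(5 - 53)) = √(-15*6 + √(-48)) = √(-3*30 + 4*I*√3) = √(-90 + 4*I*√3)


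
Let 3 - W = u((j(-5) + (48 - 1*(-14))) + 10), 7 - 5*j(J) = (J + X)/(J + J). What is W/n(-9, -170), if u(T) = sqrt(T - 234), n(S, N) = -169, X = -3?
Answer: -3/169 + I*sqrt(4019)/845 ≈ -0.017751 + 0.075024*I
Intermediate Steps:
j(J) = 7/5 - (-3 + J)/(10*J) (j(J) = 7/5 - (J - 3)/(5*(J + J)) = 7/5 - (-3 + J)/(5*(2*J)) = 7/5 - (-3 + J)*1/(2*J)/5 = 7/5 - (-3 + J)/(10*J))
u(T) = sqrt(-234 + T)
W = 3 - I*sqrt(4019)/5 (W = 3 - sqrt(-234 + (((1/10)*(3 + 13*(-5))/(-5) + (48 - 1*(-14))) + 10)) = 3 - sqrt(-234 + (((1/10)*(-1/5)*(3 - 65) + (48 + 14)) + 10)) = 3 - sqrt(-234 + (((1/10)*(-1/5)*(-62) + 62) + 10)) = 3 - sqrt(-234 + ((31/25 + 62) + 10)) = 3 - sqrt(-234 + (1581/25 + 10)) = 3 - sqrt(-234 + 1831/25) = 3 - sqrt(-4019/25) = 3 - I*sqrt(4019)/5 ≈ 3.0 - 12.679*I)
W/n(-9, -170) = (3 - I*sqrt(4019)/5)/(-169) = (3 - I*sqrt(4019)/5)*(-1/169) = -3/169 + I*sqrt(4019)/845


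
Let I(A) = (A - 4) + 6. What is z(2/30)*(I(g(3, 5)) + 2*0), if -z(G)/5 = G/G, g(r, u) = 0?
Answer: -10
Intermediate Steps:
z(G) = -5 (z(G) = -5*G/G = -5*1 = -5)
I(A) = 2 + A (I(A) = (-4 + A) + 6 = 2 + A)
z(2/30)*(I(g(3, 5)) + 2*0) = -5*((2 + 0) + 2*0) = -5*(2 + 0) = -5*2 = -10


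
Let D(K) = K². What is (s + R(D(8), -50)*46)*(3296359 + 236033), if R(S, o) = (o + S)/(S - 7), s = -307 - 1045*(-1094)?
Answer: 76708547461320/19 ≈ 4.0373e+12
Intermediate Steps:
s = 1142923 (s = -307 + 1143230 = 1142923)
R(S, o) = (S + o)/(-7 + S)
(s + R(D(8), -50)*46)*(3296359 + 236033) = (1142923 + ((8² - 50)/(-7 + 8²))*46)*(3296359 + 236033) = (1142923 + ((64 - 50)/(-7 + 64))*46)*3532392 = (1142923 + (14/57)*46)*3532392 = (1142923 + 644/57)*3532392 = (65147255/57)*3532392 = 76708547461320/19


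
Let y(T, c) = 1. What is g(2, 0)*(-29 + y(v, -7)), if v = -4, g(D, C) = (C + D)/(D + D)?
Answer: -14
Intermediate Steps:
g(D, C) = (C + D)/(2*D) (g(D, C) = (C + D)/((2*D)) = (C + D)*(1/(2*D)) = (C + D)/(2*D))
g(2, 0)*(-29 + y(v, -7)) = ((½)*(0 + 2)/2)*(-29 + 1) = ((½)*(½)*2)*(-28) = (½)*(-28) = -14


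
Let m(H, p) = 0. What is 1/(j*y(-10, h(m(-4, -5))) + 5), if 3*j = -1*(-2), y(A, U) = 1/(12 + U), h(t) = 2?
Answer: 21/106 ≈ 0.19811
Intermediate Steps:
j = 2/3 (j = (-1*(-2))/3 = (1/3)*2 = 2/3 ≈ 0.66667)
1/(j*y(-10, h(m(-4, -5))) + 5) = 1/(2/(3*(12 + 2)) + 5) = 1/((2/3)/14 + 5) = 1/((2/3)*(1/14) + 5) = 1/(1/21 + 5) = 1/(106/21) = 21/106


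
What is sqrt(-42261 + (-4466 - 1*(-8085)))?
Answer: 139*I*sqrt(2) ≈ 196.58*I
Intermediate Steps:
sqrt(-42261 + (-4466 - 1*(-8085))) = sqrt(-42261 + (-4466 + 8085)) = sqrt(-42261 + 3619) = sqrt(-38642) = 139*I*sqrt(2)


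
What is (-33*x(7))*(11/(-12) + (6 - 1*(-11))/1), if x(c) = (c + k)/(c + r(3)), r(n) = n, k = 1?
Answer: -2123/5 ≈ -424.60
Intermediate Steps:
x(c) = (1 + c)/(3 + c) (x(c) = (c + 1)/(c + 3) = (1 + c)/(3 + c))
(-33*x(7))*(11/(-12) + (6 - 1*(-11))/1) = (-33*(1 + 7)/(3 + 7))*(11/(-12) + (6 - 1*(-11))/1) = (-33*8/10)*(11*(-1/12) + (6 + 11)*1) = (-33*8/10)*(-11/12 + 17*1) = (-33*⅘)*(-11/12 + 17) = -132/5*193/12 = -2123/5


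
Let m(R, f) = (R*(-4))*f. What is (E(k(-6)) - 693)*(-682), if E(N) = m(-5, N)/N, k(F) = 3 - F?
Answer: 458986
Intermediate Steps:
m(R, f) = -4*R*f (m(R, f) = (-4*R)*f = -4*R*f)
E(N) = 20 (E(N) = (-4*(-5)*N)/N = (20*N)/N = 20)
(E(k(-6)) - 693)*(-682) = (20 - 693)*(-682) = -673*(-682) = 458986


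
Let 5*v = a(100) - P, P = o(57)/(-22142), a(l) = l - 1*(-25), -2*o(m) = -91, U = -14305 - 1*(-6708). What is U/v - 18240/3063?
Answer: -1751108815820/5651838411 ≈ -309.83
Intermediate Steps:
U = -7597 (U = -14305 + 6708 = -7597)
o(m) = 91/2 (o(m) = -½*(-91) = 91/2)
a(l) = 25 + l (a(l) = l + 25 = 25 + l)
P = -91/44284 (P = (91/2)/(-22142) = (91/2)*(-1/22142) = -91/44284 ≈ -0.0020549)
v = 5535591/221420 (v = ((25 + 100) - 1*(-91/44284))/5 = (125 + 91/44284)/5 = (⅕)*(5535591/44284) = 5535591/221420 ≈ 25.000)
U/v - 18240/3063 = -7597/5535591/221420 - 18240/3063 = -7597*221420/5535591 - 18240*1/3063 = -1682127740/5535591 - 6080/1021 = -1751108815820/5651838411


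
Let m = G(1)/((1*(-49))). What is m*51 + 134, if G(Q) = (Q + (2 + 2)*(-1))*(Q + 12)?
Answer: 8555/49 ≈ 174.59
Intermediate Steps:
G(Q) = (-4 + Q)*(12 + Q) (G(Q) = (Q + 4*(-1))*(12 + Q) = (Q - 4)*(12 + Q) = (-4 + Q)*(12 + Q))
m = 39/49 (m = (-48 + 1**2 + 8*1)/((1*(-49))) = (-48 + 1 + 8)/(-49) = -39*(-1/49) = 39/49 ≈ 0.79592)
m*51 + 134 = (39/49)*51 + 134 = 1989/49 + 134 = 8555/49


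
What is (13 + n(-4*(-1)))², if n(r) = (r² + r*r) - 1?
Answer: 1936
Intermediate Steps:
n(r) = -1 + 2*r² (n(r) = (r² + r²) - 1 = 2*r² - 1 = -1 + 2*r²)
(13 + n(-4*(-1)))² = (13 + (-1 + 2*(-4*(-1))²))² = (13 + (-1 + 2*4²))² = (13 + (-1 + 2*16))² = (13 + (-1 + 32))² = (13 + 31)² = 44² = 1936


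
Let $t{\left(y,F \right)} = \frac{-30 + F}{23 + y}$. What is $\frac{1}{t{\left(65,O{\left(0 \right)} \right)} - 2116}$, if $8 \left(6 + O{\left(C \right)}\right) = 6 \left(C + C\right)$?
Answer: $- \frac{22}{46561} \approx -0.0004725$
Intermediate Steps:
$O{\left(C \right)} = -6 + \frac{3 C}{2}$ ($O{\left(C \right)} = -6 + \frac{6 \left(C + C\right)}{8} = -6 + \frac{6 \cdot 2 C}{8} = -6 + \frac{12 C}{8} = -6 + \frac{3 C}{2}$)
$t{\left(y,F \right)} = \frac{-30 + F}{23 + y}$
$\frac{1}{t{\left(65,O{\left(0 \right)} \right)} - 2116} = \frac{1}{\frac{-30 + \left(-6 + \frac{3}{2} \cdot 0\right)}{23 + 65} - 2116} = \frac{1}{\frac{-30 + \left(-6 + 0\right)}{88} - 2116} = \frac{1}{\frac{-30 - 6}{88} - 2116} = \frac{1}{\frac{1}{88} \left(-36\right) - 2116} = \frac{1}{- \frac{9}{22} - 2116} = \frac{1}{- \frac{46561}{22}} = - \frac{22}{46561}$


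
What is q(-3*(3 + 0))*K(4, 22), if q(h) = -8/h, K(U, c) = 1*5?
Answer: 40/9 ≈ 4.4444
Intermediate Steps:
K(U, c) = 5
q(-3*(3 + 0))*K(4, 22) = -8*(-1/(3*(3 + 0)))*5 = -8/((-3*3))*5 = -8/(-9)*5 = -8*(-⅑)*5 = (8/9)*5 = 40/9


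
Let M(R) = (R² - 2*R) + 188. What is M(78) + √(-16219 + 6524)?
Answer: 6116 + I*√9695 ≈ 6116.0 + 98.463*I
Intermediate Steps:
M(R) = 188 + R² - 2*R
M(78) + √(-16219 + 6524) = (188 + 78² - 2*78) + √(-16219 + 6524) = (188 + 6084 - 156) + √(-9695) = 6116 + I*√9695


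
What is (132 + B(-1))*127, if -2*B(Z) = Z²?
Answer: 33401/2 ≈ 16701.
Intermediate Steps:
B(Z) = -Z²/2
(132 + B(-1))*127 = (132 - ½*(-1)²)*127 = (132 - ½*1)*127 = (132 - ½)*127 = (263/2)*127 = 33401/2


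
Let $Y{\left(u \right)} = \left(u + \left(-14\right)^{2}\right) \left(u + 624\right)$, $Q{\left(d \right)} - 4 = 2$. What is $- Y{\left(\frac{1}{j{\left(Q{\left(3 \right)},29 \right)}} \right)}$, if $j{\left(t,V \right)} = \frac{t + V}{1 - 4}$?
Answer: $- \frac{149736309}{1225} \approx -1.2223 \cdot 10^{5}$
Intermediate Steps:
$Q{\left(d \right)} = 6$ ($Q{\left(d \right)} = 4 + 2 = 6$)
$j{\left(t,V \right)} = - \frac{V}{3} - \frac{t}{3}$ ($j{\left(t,V \right)} = \frac{V + t}{-3} = \left(V + t\right) \left(- \frac{1}{3}\right) = - \frac{V}{3} - \frac{t}{3}$)
$Y{\left(u \right)} = \left(196 + u\right) \left(624 + u\right)$ ($Y{\left(u \right)} = \left(u + 196\right) \left(624 + u\right) = \left(196 + u\right) \left(624 + u\right)$)
$- Y{\left(\frac{1}{j{\left(Q{\left(3 \right)},29 \right)}} \right)} = - (122304 + \left(\frac{1}{\left(- \frac{1}{3}\right) 29 - 2}\right)^{2} + \frac{820}{\left(- \frac{1}{3}\right) 29 - 2}) = - (122304 + \left(\frac{1}{- \frac{29}{3} - 2}\right)^{2} + \frac{820}{- \frac{29}{3} - 2}) = - (122304 + \left(\frac{1}{- \frac{35}{3}}\right)^{2} + \frac{820}{- \frac{35}{3}}) = - (122304 + \left(- \frac{3}{35}\right)^{2} + 820 \left(- \frac{3}{35}\right)) = - (122304 + \frac{9}{1225} - \frac{492}{7}) = \left(-1\right) \frac{149736309}{1225} = - \frac{149736309}{1225}$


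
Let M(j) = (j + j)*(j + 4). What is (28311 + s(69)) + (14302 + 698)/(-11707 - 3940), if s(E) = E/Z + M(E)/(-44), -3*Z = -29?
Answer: 280398736653/9982786 ≈ 28088.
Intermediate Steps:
M(j) = 2*j*(4 + j) (M(j) = (2*j)*(4 + j) = 2*j*(4 + j))
Z = 29/3 (Z = -⅓*(-29) = 29/3 ≈ 9.6667)
s(E) = 3*E/29 - E*(4 + E)/22 (s(E) = E/(29/3) + (2*E*(4 + E))/(-44) = E*(3/29) + (2*E*(4 + E))*(-1/44) = 3*E/29 - E*(4 + E)/22)
(28311 + s(69)) + (14302 + 698)/(-11707 - 3940) = (28311 + (1/638)*69*(-50 - 29*69)) + (14302 + 698)/(-11707 - 3940) = (28311 + (1/638)*69*(-50 - 2001)) + 15000/(-15647) = (28311 + (1/638)*69*(-2051)) + 15000*(-1/15647) = (28311 - 141519/638) - 15000/15647 = 17920899/638 - 15000/15647 = 280398736653/9982786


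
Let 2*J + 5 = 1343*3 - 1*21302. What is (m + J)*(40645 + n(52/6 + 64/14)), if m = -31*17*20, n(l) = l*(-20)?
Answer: -5421168105/7 ≈ -7.7445e+8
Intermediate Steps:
n(l) = -20*l
J = -8639 (J = -5/2 + (1343*3 - 1*21302)/2 = -5/2 + (4029 - 21302)/2 = -5/2 + (½)*(-17273) = -5/2 - 17273/2 = -8639)
m = -10540 (m = -527*20 = -10540)
(m + J)*(40645 + n(52/6 + 64/14)) = (-10540 - 8639)*(40645 - 20*(52/6 + 64/14)) = -19179*(40645 - 20*(52*(⅙) + 64*(1/14))) = -19179*(40645 - 20*(26/3 + 32/7)) = -19179*(40645 - 20*278/21) = -19179*(40645 - 5560/21) = -19179*847985/21 = -5421168105/7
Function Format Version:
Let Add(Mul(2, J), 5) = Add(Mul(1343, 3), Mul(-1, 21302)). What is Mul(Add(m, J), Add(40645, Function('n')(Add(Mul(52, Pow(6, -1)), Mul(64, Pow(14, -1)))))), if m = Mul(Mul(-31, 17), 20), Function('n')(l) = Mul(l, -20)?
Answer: Rational(-5421168105, 7) ≈ -7.7445e+8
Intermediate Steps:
Function('n')(l) = Mul(-20, l)
J = -8639 (J = Add(Rational(-5, 2), Mul(Rational(1, 2), Add(Mul(1343, 3), Mul(-1, 21302)))) = Add(Rational(-5, 2), Mul(Rational(1, 2), Add(4029, -21302))) = Add(Rational(-5, 2), Mul(Rational(1, 2), -17273)) = Add(Rational(-5, 2), Rational(-17273, 2)) = -8639)
m = -10540 (m = Mul(-527, 20) = -10540)
Mul(Add(m, J), Add(40645, Function('n')(Add(Mul(52, Pow(6, -1)), Mul(64, Pow(14, -1)))))) = Mul(Add(-10540, -8639), Add(40645, Mul(-20, Add(Mul(52, Pow(6, -1)), Mul(64, Pow(14, -1)))))) = Mul(-19179, Add(40645, Mul(-20, Add(Mul(52, Rational(1, 6)), Mul(64, Rational(1, 14)))))) = Mul(-19179, Add(40645, Mul(-20, Add(Rational(26, 3), Rational(32, 7))))) = Mul(-19179, Add(40645, Mul(-20, Rational(278, 21)))) = Mul(-19179, Add(40645, Rational(-5560, 21))) = Mul(-19179, Rational(847985, 21)) = Rational(-5421168105, 7)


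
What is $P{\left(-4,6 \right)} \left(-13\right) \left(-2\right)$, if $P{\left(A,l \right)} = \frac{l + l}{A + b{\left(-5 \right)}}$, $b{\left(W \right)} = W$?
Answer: $- \frac{104}{3} \approx -34.667$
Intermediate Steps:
$P{\left(A,l \right)} = \frac{2 l}{-5 + A}$ ($P{\left(A,l \right)} = \frac{l + l}{A - 5} = \frac{2 l}{-5 + A}$)
$P{\left(-4,6 \right)} \left(-13\right) \left(-2\right) = 2 \cdot 6 \frac{1}{-5 - 4} \left(-13\right) \left(-2\right) = 2 \cdot 6 \frac{1}{-9} \left(-13\right) \left(-2\right) = 2 \cdot 6 \left(- \frac{1}{9}\right) \left(-13\right) \left(-2\right) = \left(- \frac{4}{3}\right) \left(-13\right) \left(-2\right) = \frac{52}{3} \left(-2\right) = - \frac{104}{3}$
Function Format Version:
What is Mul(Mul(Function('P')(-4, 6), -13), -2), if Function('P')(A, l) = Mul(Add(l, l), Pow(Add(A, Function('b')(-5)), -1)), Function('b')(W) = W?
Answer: Rational(-104, 3) ≈ -34.667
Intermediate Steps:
Function('P')(A, l) = Mul(2, l, Pow(Add(-5, A), -1)) (Function('P')(A, l) = Mul(Add(l, l), Pow(Add(A, -5), -1)) = Mul(Mul(2, l), Pow(Add(-5, A), -1)) = Mul(2, l, Pow(Add(-5, A), -1)))
Mul(Mul(Function('P')(-4, 6), -13), -2) = Mul(Mul(Mul(2, 6, Pow(Add(-5, -4), -1)), -13), -2) = Mul(Mul(Mul(2, 6, Pow(-9, -1)), -13), -2) = Mul(Mul(Mul(2, 6, Rational(-1, 9)), -13), -2) = Mul(Mul(Rational(-4, 3), -13), -2) = Mul(Rational(52, 3), -2) = Rational(-104, 3)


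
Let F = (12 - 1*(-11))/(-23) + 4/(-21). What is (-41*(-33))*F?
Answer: -11275/7 ≈ -1610.7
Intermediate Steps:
F = -25/21 (F = (12 + 11)*(-1/23) + 4*(-1/21) = 23*(-1/23) - 4/21 = -1 - 4/21 = -25/21 ≈ -1.1905)
(-41*(-33))*F = -41*(-33)*(-25/21) = 1353*(-25/21) = -11275/7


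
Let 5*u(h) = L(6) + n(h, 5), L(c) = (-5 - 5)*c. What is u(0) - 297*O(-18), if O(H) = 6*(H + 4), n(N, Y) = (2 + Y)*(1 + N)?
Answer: 124687/5 ≈ 24937.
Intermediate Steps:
n(N, Y) = (1 + N)*(2 + Y)
O(H) = 24 + 6*H (O(H) = 6*(4 + H) = 24 + 6*H)
L(c) = -10*c
u(h) = -53/5 + 7*h/5 (u(h) = (-10*6 + (2 + 5 + 2*h + h*5))/5 = (-60 + (2 + 5 + 2*h + 5*h))/5 = (-60 + (7 + 7*h))/5 = (-53 + 7*h)/5 = -53/5 + 7*h/5)
u(0) - 297*O(-18) = (-53/5 + (7/5)*0) - 297*(24 + 6*(-18)) = (-53/5 + 0) - 297*(24 - 108) = -53/5 - 297*(-84) = -53/5 + 24948 = 124687/5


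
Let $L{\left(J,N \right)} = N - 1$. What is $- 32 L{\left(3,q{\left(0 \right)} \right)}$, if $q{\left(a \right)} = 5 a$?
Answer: $32$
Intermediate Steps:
$L{\left(J,N \right)} = -1 + N$ ($L{\left(J,N \right)} = N - 1 = -1 + N$)
$- 32 L{\left(3,q{\left(0 \right)} \right)} = - 32 \left(-1 + 5 \cdot 0\right) = - 32 \left(-1 + 0\right) = \left(-32\right) \left(-1\right) = 32$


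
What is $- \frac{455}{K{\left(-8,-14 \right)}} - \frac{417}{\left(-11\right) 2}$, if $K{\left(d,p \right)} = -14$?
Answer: $\frac{566}{11} \approx 51.455$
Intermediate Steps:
$- \frac{455}{K{\left(-8,-14 \right)}} - \frac{417}{\left(-11\right) 2} = - \frac{455}{-14} - \frac{417}{\left(-11\right) 2} = \left(-455\right) \left(- \frac{1}{14}\right) - \frac{417}{-22} = \frac{65}{2} - - \frac{417}{22} = \frac{65}{2} + \frac{417}{22} = \frac{566}{11}$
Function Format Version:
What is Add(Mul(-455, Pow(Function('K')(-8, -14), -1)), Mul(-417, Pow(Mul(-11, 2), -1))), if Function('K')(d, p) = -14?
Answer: Rational(566, 11) ≈ 51.455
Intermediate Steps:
Add(Mul(-455, Pow(Function('K')(-8, -14), -1)), Mul(-417, Pow(Mul(-11, 2), -1))) = Add(Mul(-455, Pow(-14, -1)), Mul(-417, Pow(Mul(-11, 2), -1))) = Add(Mul(-455, Rational(-1, 14)), Mul(-417, Pow(-22, -1))) = Add(Rational(65, 2), Mul(-417, Rational(-1, 22))) = Add(Rational(65, 2), Rational(417, 22)) = Rational(566, 11)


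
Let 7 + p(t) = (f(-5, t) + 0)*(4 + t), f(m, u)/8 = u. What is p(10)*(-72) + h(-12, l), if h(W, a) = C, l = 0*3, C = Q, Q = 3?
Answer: -80133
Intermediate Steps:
f(m, u) = 8*u
C = 3
l = 0
h(W, a) = 3
p(t) = -7 + 8*t*(4 + t) (p(t) = -7 + (8*t + 0)*(4 + t) = -7 + (8*t)*(4 + t) = -7 + 8*t*(4 + t))
p(10)*(-72) + h(-12, l) = (-7 + 8*10² + 32*10)*(-72) + 3 = (-7 + 8*100 + 320)*(-72) + 3 = (-7 + 800 + 320)*(-72) + 3 = 1113*(-72) + 3 = -80136 + 3 = -80133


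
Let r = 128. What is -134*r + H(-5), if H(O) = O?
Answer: -17157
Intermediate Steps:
-134*r + H(-5) = -134*128 - 5 = -17152 - 5 = -17157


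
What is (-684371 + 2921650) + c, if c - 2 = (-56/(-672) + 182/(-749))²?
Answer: 3688506786361/1648656 ≈ 2.2373e+6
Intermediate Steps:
c = 3339337/1648656 (c = 2 + (-56/(-672) + 182/(-749))² = 2 + (-56*(-1/672) + 182*(-1/749))² = 2 + (1/12 - 26/107)² = 2 + (-205/1284)² = 2 + 42025/1648656 = 3339337/1648656 ≈ 2.0255)
(-684371 + 2921650) + c = (-684371 + 2921650) + 3339337/1648656 = 2237279 + 3339337/1648656 = 3688506786361/1648656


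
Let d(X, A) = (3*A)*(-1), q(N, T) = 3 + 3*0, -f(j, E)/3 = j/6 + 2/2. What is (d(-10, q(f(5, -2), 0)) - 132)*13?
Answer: -1833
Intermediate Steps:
f(j, E) = -3 - j/2 (f(j, E) = -3*(j/6 + 2/2) = -3*(j*(⅙) + 2*(½)) = -3*(j/6 + 1) = -3*(1 + j/6) = -3 - j/2)
q(N, T) = 3 (q(N, T) = 3 + 0 = 3)
d(X, A) = -3*A
(d(-10, q(f(5, -2), 0)) - 132)*13 = (-3*3 - 132)*13 = (-9 - 132)*13 = -141*13 = -1833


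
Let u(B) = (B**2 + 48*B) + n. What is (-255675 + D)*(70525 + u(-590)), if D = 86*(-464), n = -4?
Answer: -115364779279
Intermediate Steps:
D = -39904
u(B) = -4 + B**2 + 48*B (u(B) = (B**2 + 48*B) - 4 = -4 + B**2 + 48*B)
(-255675 + D)*(70525 + u(-590)) = (-255675 - 39904)*(70525 + (-4 + (-590)**2 + 48*(-590))) = -295579*(70525 + (-4 + 348100 - 28320)) = -295579*(70525 + 319776) = -295579*390301 = -115364779279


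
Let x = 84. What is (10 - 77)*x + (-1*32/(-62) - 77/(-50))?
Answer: -8720213/1550 ≈ -5625.9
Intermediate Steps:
(10 - 77)*x + (-1*32/(-62) - 77/(-50)) = (10 - 77)*84 + (-1*32/(-62) - 77/(-50)) = -67*84 + (-32*(-1/62) - 77*(-1/50)) = -5628 + (16/31 + 77/50) = -5628 + 3187/1550 = -8720213/1550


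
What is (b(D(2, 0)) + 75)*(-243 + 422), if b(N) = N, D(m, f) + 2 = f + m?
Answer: 13425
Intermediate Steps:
D(m, f) = -2 + f + m (D(m, f) = -2 + (f + m) = -2 + f + m)
(b(D(2, 0)) + 75)*(-243 + 422) = ((-2 + 0 + 2) + 75)*(-243 + 422) = (0 + 75)*179 = 75*179 = 13425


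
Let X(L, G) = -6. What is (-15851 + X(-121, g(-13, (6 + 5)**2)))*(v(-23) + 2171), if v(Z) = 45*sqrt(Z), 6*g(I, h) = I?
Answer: -34425547 - 713565*I*sqrt(23) ≈ -3.4426e+7 - 3.4221e+6*I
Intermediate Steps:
g(I, h) = I/6
(-15851 + X(-121, g(-13, (6 + 5)**2)))*(v(-23) + 2171) = (-15851 - 6)*(45*sqrt(-23) + 2171) = -15857*(45*(I*sqrt(23)) + 2171) = -15857*(45*I*sqrt(23) + 2171) = -15857*(2171 + 45*I*sqrt(23)) = -34425547 - 713565*I*sqrt(23)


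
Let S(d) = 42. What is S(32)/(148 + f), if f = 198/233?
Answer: 4893/17341 ≈ 0.28216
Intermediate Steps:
f = 198/233 (f = 198*(1/233) = 198/233 ≈ 0.84979)
S(32)/(148 + f) = 42/(148 + 198/233) = 42/(34682/233) = (233/34682)*42 = 4893/17341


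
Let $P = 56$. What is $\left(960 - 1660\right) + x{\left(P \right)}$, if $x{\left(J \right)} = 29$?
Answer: $-671$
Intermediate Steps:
$\left(960 - 1660\right) + x{\left(P \right)} = \left(960 - 1660\right) + 29 = -700 + 29 = -671$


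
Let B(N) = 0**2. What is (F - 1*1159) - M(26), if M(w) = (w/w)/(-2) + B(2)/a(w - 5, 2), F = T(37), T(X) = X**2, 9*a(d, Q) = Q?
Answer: 421/2 ≈ 210.50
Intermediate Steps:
a(d, Q) = Q/9
F = 1369 (F = 37**2 = 1369)
B(N) = 0
M(w) = -1/2 (M(w) = (w/w)/(-2) + 0/(((1/9)*2)) = 1*(-1/2) + 0/(2/9) = -1/2 + 0*(9/2) = -1/2 + 0 = -1/2)
(F - 1*1159) - M(26) = (1369 - 1*1159) - 1*(-1/2) = (1369 - 1159) + 1/2 = 210 + 1/2 = 421/2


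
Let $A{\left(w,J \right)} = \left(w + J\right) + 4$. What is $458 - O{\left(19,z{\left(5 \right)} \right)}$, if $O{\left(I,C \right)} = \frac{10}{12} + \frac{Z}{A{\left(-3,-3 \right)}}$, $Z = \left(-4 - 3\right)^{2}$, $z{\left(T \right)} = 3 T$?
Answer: $\frac{1445}{3} \approx 481.67$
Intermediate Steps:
$A{\left(w,J \right)} = 4 + J + w$ ($A{\left(w,J \right)} = \left(J + w\right) + 4 = 4 + J + w$)
$Z = 49$ ($Z = \left(-7\right)^{2} = 49$)
$O{\left(I,C \right)} = - \frac{71}{3}$ ($O{\left(I,C \right)} = \frac{10}{12} + \frac{49}{4 - 3 - 3} = 10 \cdot \frac{1}{12} + \frac{49}{-2} = \frac{5}{6} + 49 \left(- \frac{1}{2}\right) = \frac{5}{6} - \frac{49}{2} = - \frac{71}{3}$)
$458 - O{\left(19,z{\left(5 \right)} \right)} = 458 - - \frac{71}{3} = 458 + \frac{71}{3} = \frac{1445}{3}$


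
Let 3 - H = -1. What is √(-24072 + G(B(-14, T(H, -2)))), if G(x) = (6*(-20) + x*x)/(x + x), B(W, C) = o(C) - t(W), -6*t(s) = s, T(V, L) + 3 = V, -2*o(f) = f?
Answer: I*√250239507/102 ≈ 155.09*I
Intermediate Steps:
H = 4 (H = 3 - 1*(-1) = 3 + 1 = 4)
o(f) = -f/2
T(V, L) = -3 + V
t(s) = -s/6
B(W, C) = -C/2 + W/6 (B(W, C) = -C/2 - (-1)*W/6 = -C/2 + W/6)
G(x) = (-120 + x²)/(2*x) (G(x) = (-120 + x²)/((2*x)) = (-120 + x²)*(1/(2*x)) = (-120 + x²)/(2*x))
√(-24072 + G(B(-14, T(H, -2)))) = √(-24072 + ((-(-3 + 4)/2 + (⅙)*(-14))/2 - 60/(-(-3 + 4)/2 + (⅙)*(-14)))) = √(-24072 + ((-½*1 - 7/3)/2 - 60/(-½*1 - 7/3))) = √(-24072 + ((-½ - 7/3)/2 - 60/(-½ - 7/3))) = √(-24072 + ((½)*(-17/6) - 60/(-17/6))) = √(-24072 + (-17/12 - 60*(-6/17))) = √(-24072 + (-17/12 + 360/17)) = √(-24072 + 4031/204) = √(-4906657/204) = I*√250239507/102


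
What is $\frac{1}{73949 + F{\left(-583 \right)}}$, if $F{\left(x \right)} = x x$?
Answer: $\frac{1}{413838} \approx 2.4164 \cdot 10^{-6}$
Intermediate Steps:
$F{\left(x \right)} = x^{2}$
$\frac{1}{73949 + F{\left(-583 \right)}} = \frac{1}{73949 + \left(-583\right)^{2}} = \frac{1}{73949 + 339889} = \frac{1}{413838}$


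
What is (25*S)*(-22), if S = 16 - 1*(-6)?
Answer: -12100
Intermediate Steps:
S = 22 (S = 16 + 6 = 22)
(25*S)*(-22) = (25*22)*(-22) = 550*(-22) = -12100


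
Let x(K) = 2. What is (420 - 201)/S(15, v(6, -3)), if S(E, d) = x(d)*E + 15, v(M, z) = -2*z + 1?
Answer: 73/15 ≈ 4.8667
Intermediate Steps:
v(M, z) = 1 - 2*z
S(E, d) = 15 + 2*E (S(E, d) = 2*E + 15 = 15 + 2*E)
(420 - 201)/S(15, v(6, -3)) = (420 - 201)/(15 + 2*15) = 219/(15 + 30) = 219/45 = 219*(1/45) = 73/15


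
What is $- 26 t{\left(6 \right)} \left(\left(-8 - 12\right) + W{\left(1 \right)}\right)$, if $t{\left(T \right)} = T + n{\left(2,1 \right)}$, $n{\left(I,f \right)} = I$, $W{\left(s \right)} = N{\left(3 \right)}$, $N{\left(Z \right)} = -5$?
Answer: $5200$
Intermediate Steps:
$W{\left(s \right)} = -5$
$t{\left(T \right)} = 2 + T$ ($t{\left(T \right)} = T + 2 = 2 + T$)
$- 26 t{\left(6 \right)} \left(\left(-8 - 12\right) + W{\left(1 \right)}\right) = - 26 \left(2 + 6\right) \left(\left(-8 - 12\right) - 5\right) = \left(-26\right) 8 \left(-20 - 5\right) = \left(-208\right) \left(-25\right) = 5200$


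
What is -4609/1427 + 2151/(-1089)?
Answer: -898742/172667 ≈ -5.2051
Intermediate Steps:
-4609/1427 + 2151/(-1089) = -4609*1/1427 + 2151*(-1/1089) = -4609/1427 - 239/121 = -898742/172667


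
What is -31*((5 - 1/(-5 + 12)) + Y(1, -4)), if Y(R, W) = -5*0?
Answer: -1054/7 ≈ -150.57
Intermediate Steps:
Y(R, W) = 0
-31*((5 - 1/(-5 + 12)) + Y(1, -4)) = -31*((5 - 1/(-5 + 12)) + 0) = -31*((5 - 1/7) + 0) = -31*(34/7 + 0) = -31*34/7 = -1054/7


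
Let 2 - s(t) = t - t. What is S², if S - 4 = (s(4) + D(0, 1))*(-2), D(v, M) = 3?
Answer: 36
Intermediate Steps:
s(t) = 2 (s(t) = 2 - (t - t) = 2 - 1*0 = 2 + 0 = 2)
S = -6 (S = 4 + (2 + 3)*(-2) = 4 + 5*(-2) = 4 - 10 = -6)
S² = (-6)² = 36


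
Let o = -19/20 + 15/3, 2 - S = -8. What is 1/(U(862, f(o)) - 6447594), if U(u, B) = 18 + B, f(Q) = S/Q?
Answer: -81/522253456 ≈ -1.5510e-7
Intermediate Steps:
S = 10 (S = 2 - 1*(-8) = 2 + 8 = 10)
o = 81/20 (o = -19*1/20 + 15*(⅓) = -19/20 + 5 = 81/20 ≈ 4.0500)
f(Q) = 10/Q
1/(U(862, f(o)) - 6447594) = 1/((18 + 10/(81/20)) - 6447594) = 1/((18 + 10*(20/81)) - 6447594) = 1/((18 + 200/81) - 6447594) = 1/(1658/81 - 6447594) = 1/(-522253456/81) = -81/522253456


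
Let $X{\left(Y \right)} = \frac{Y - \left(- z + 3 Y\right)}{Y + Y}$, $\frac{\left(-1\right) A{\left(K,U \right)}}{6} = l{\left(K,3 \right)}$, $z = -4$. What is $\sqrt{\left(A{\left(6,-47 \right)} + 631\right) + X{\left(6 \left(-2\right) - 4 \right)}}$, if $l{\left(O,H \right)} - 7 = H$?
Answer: $\frac{\sqrt{9122}}{4} \approx 23.877$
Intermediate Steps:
$l{\left(O,H \right)} = 7 + H$
$A{\left(K,U \right)} = -60$ ($A{\left(K,U \right)} = - 6 \left(7 + 3\right) = \left(-6\right) 10 = -60$)
$X{\left(Y \right)} = \frac{-4 - 2 Y}{2 Y}$ ($X{\left(Y \right)} = \frac{Y - \left(4 + 3 Y\right)}{Y + Y} = \frac{Y - \left(4 + 3 Y\right)}{2 Y} = \left(-4 - 2 Y\right) \frac{1}{2 Y} = \frac{-4 - 2 Y}{2 Y}$)
$\sqrt{\left(A{\left(6,-47 \right)} + 631\right) + X{\left(6 \left(-2\right) - 4 \right)}} = \sqrt{\left(-60 + 631\right) + \frac{-2 - \left(6 \left(-2\right) - 4\right)}{6 \left(-2\right) - 4}} = \sqrt{571 + \frac{-2 - \left(-12 - 4\right)}{-12 - 4}} = \sqrt{571 + \frac{-2 - -16}{-16}} = \sqrt{571 - \frac{-2 + 16}{16}} = \sqrt{571 - \frac{7}{8}} = \sqrt{\frac{4561}{8}} = \frac{\sqrt{9122}}{4}$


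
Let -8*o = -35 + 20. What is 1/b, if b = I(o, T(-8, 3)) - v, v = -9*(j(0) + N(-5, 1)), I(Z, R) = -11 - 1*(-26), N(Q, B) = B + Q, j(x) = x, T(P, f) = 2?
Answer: -1/21 ≈ -0.047619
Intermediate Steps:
o = 15/8 (o = -(-35 + 20)/8 = -⅛*(-15) = 15/8 ≈ 1.8750)
I(Z, R) = 15 (I(Z, R) = -11 + 26 = 15)
v = 36 (v = -9*(0 + (1 - 5)) = -9*(0 - 4) = -9*(-4) = 36)
b = -21 (b = 15 - 1*36 = 15 - 36 = -21)
1/b = 1/(-21) = -1/21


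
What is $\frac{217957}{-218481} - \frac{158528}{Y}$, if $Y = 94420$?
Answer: $- \frac{13803713977}{5157244005} \approx -2.6766$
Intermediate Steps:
$\frac{217957}{-218481} - \frac{158528}{Y} = \frac{217957}{-218481} - \frac{158528}{94420} = 217957 \left(- \frac{1}{218481}\right) - \frac{39632}{23605} = - \frac{217957}{218481} - \frac{39632}{23605} = - \frac{13803713977}{5157244005}$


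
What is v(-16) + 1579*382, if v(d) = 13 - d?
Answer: 603207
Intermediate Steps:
v(-16) + 1579*382 = (13 - 1*(-16)) + 1579*382 = (13 + 16) + 603178 = 29 + 603178 = 603207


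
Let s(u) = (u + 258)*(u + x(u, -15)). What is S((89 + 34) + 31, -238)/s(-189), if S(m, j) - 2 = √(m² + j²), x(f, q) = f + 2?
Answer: -1/12972 - 7*√410/12972 ≈ -0.011004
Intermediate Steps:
x(f, q) = 2 + f
s(u) = (2 + 2*u)*(258 + u) (s(u) = (u + 258)*(u + (2 + u)) = (258 + u)*(2 + 2*u) = (2 + 2*u)*(258 + u))
S(m, j) = 2 + √(j² + m²) (S(m, j) = 2 + √(m² + j²) = 2 + √(j² + m²))
S((89 + 34) + 31, -238)/s(-189) = (2 + √((-238)² + ((89 + 34) + 31)²))/(516 + 2*(-189)² + 518*(-189)) = (2 + √(56644 + (123 + 31)²))/(516 + 2*35721 - 97902) = (2 + √(56644 + 154²))/(516 + 71442 - 97902) = (2 + √(56644 + 23716))/(-25944) = (2 + √80360)*(-1/25944) = (2 + 14*√410)*(-1/25944) = -1/12972 - 7*√410/12972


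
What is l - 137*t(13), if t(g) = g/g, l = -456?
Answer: -593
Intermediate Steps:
t(g) = 1
l - 137*t(13) = -456 - 137*1 = -456 - 137 = -593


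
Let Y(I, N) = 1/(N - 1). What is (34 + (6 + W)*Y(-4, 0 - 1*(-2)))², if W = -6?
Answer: 1156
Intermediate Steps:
Y(I, N) = 1/(-1 + N)
(34 + (6 + W)*Y(-4, 0 - 1*(-2)))² = (34 + (6 - 6)/(-1 + (0 - 1*(-2))))² = (34 + 0/(-1 + (0 + 2)))² = (34 + 0/(-1 + 2))² = (34 + 0/1)² = (34 + 0*1)² = (34 + 0)² = 34² = 1156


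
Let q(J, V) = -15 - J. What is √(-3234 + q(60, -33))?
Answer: I*√3309 ≈ 57.524*I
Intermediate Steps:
√(-3234 + q(60, -33)) = √(-3234 + (-15 - 1*60)) = √(-3234 + (-15 - 60)) = √(-3234 - 75) = √(-3309) = I*√3309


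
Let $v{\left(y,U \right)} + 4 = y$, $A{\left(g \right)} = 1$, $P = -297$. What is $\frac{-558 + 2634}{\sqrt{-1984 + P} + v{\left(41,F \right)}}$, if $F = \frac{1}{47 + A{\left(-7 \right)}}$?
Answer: $\frac{38406}{1825} - \frac{1038 i \sqrt{2281}}{1825} \approx 21.044 - 27.164 i$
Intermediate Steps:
$F = \frac{1}{48}$ ($F = \frac{1}{47 + 1} = \frac{1}{48} \approx 0.020833$)
$v{\left(y,U \right)} = -4 + y$
$\frac{-558 + 2634}{\sqrt{-1984 + P} + v{\left(41,F \right)}} = \frac{-558 + 2634}{\sqrt{-1984 - 297} + \left(-4 + 41\right)} = \frac{2076}{\sqrt{-2281} + 37} = \frac{2076}{i \sqrt{2281} + 37} = \frac{2076}{37 + i \sqrt{2281}}$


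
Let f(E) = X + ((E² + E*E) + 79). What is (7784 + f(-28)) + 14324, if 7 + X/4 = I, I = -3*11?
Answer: 23595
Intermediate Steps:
I = -33
X = -160 (X = -28 + 4*(-33) = -28 - 132 = -160)
f(E) = -81 + 2*E² (f(E) = -160 + ((E² + E*E) + 79) = -160 + ((E² + E²) + 79) = -160 + (2*E² + 79) = -160 + (79 + 2*E²) = -81 + 2*E²)
(7784 + f(-28)) + 14324 = (7784 + (-81 + 2*(-28)²)) + 14324 = (7784 + (-81 + 2*784)) + 14324 = (7784 + (-81 + 1568)) + 14324 = (7784 + 1487) + 14324 = 9271 + 14324 = 23595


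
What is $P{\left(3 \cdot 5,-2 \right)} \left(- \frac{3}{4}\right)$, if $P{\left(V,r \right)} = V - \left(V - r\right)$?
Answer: $\frac{3}{2} \approx 1.5$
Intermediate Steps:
$P{\left(V,r \right)} = r$
$P{\left(3 \cdot 5,-2 \right)} \left(- \frac{3}{4}\right) = - 2 \left(- \frac{3}{4}\right) = - 2 \left(\left(-3\right) \frac{1}{4}\right) = \left(-2\right) \left(- \frac{3}{4}\right) = \frac{3}{2}$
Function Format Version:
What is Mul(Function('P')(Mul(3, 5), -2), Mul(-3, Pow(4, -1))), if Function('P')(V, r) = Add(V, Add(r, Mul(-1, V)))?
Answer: Rational(3, 2) ≈ 1.5000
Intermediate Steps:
Function('P')(V, r) = r
Mul(Function('P')(Mul(3, 5), -2), Mul(-3, Pow(4, -1))) = Mul(-2, Mul(-3, Pow(4, -1))) = Mul(-2, Mul(-3, Rational(1, 4))) = Mul(-2, Rational(-3, 4)) = Rational(3, 2)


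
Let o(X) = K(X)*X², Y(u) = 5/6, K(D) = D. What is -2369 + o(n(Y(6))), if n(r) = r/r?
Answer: -2368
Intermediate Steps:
Y(u) = ⅚ (Y(u) = 5*(⅙) = ⅚)
n(r) = 1
o(X) = X³ (o(X) = X*X² = X³)
-2369 + o(n(Y(6))) = -2369 + 1³ = -2369 + 1 = -2368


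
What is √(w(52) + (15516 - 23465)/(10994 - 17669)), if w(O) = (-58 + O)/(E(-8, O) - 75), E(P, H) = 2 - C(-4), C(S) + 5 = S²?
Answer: √440938218/18690 ≈ 1.1235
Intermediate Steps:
C(S) = -5 + S²
E(P, H) = -9 (E(P, H) = 2 - (-5 + (-4)²) = 2 - (-5 + 16) = 2 - 1*11 = 2 - 11 = -9)
w(O) = 29/42 - O/84 (w(O) = (-58 + O)/(-9 - 75) = (-58 + O)/(-84) = (-58 + O)*(-1/84) = 29/42 - O/84)
√(w(52) + (15516 - 23465)/(10994 - 17669)) = √((29/42 - 1/84*52) + (15516 - 23465)/(10994 - 17669)) = √((29/42 - 13/21) - 7949/(-6675)) = √(1/14 - 7949*(-1/6675)) = √(1/14 + 7949/6675) = √(117961/93450) = √440938218/18690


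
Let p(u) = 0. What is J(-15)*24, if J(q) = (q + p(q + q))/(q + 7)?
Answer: 45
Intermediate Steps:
J(q) = q/(7 + q) (J(q) = (q + 0)/(q + 7) = q/(7 + q))
J(-15)*24 = -15/(7 - 15)*24 = -15/(-8)*24 = -15*(-⅛)*24 = (15/8)*24 = 45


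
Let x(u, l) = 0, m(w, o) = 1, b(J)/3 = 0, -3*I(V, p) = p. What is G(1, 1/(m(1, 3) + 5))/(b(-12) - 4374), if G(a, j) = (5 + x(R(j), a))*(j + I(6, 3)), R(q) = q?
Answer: 25/26244 ≈ 0.00095260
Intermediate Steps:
I(V, p) = -p/3
b(J) = 0 (b(J) = 3*0 = 0)
G(a, j) = -5 + 5*j (G(a, j) = (5 + 0)*(j - 1/3*3) = 5*(j - 1) = 5*(-1 + j) = -5 + 5*j)
G(1, 1/(m(1, 3) + 5))/(b(-12) - 4374) = (-5 + 5/(1 + 5))/(0 - 4374) = (-5 + 5/6)/(-4374) = (-5 + 5*(1/6))*(-1/4374) = (-5 + 5/6)*(-1/4374) = -25/6*(-1/4374) = 25/26244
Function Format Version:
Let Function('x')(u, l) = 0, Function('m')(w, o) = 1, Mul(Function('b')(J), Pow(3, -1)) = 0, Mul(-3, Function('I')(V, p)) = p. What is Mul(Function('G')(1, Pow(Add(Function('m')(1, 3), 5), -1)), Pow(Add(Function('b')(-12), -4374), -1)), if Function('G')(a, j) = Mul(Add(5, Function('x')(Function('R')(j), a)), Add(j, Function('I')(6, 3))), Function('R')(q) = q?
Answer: Rational(25, 26244) ≈ 0.00095260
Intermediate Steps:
Function('I')(V, p) = Mul(Rational(-1, 3), p)
Function('b')(J) = 0 (Function('b')(J) = Mul(3, 0) = 0)
Function('G')(a, j) = Add(-5, Mul(5, j)) (Function('G')(a, j) = Mul(Add(5, 0), Add(j, Mul(Rational(-1, 3), 3))) = Mul(5, Add(j, -1)) = Mul(5, Add(-1, j)) = Add(-5, Mul(5, j)))
Mul(Function('G')(1, Pow(Add(Function('m')(1, 3), 5), -1)), Pow(Add(Function('b')(-12), -4374), -1)) = Mul(Add(-5, Mul(5, Pow(Add(1, 5), -1))), Pow(Add(0, -4374), -1)) = Mul(Add(-5, Mul(5, Pow(6, -1))), Pow(-4374, -1)) = Mul(Add(-5, Mul(5, Rational(1, 6))), Rational(-1, 4374)) = Mul(Add(-5, Rational(5, 6)), Rational(-1, 4374)) = Mul(Rational(-25, 6), Rational(-1, 4374)) = Rational(25, 26244)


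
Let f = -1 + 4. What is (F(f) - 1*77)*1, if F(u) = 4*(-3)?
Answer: -89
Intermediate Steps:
f = 3
F(u) = -12
(F(f) - 1*77)*1 = (-12 - 1*77)*1 = (-12 - 77)*1 = -89*1 = -89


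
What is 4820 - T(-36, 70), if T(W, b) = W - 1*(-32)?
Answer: 4824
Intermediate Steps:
T(W, b) = 32 + W (T(W, b) = W + 32 = 32 + W)
4820 - T(-36, 70) = 4820 - (32 - 36) = 4820 - 1*(-4) = 4820 + 4 = 4824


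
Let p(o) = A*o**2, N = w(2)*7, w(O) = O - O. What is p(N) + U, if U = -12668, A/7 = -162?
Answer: -12668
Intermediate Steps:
w(O) = 0
A = -1134 (A = 7*(-162) = -1134)
N = 0 (N = 0*7 = 0)
p(o) = -1134*o**2
p(N) + U = -1134*0**2 - 12668 = -1134*0 - 12668 = 0 - 12668 = -12668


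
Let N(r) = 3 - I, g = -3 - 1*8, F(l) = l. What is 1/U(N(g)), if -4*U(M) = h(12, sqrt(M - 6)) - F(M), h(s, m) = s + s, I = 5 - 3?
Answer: -4/23 ≈ -0.17391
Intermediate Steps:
I = 2
g = -11 (g = -3 - 8 = -11)
h(s, m) = 2*s
N(r) = 1 (N(r) = 3 - 1*2 = 3 - 2 = 1)
U(M) = -6 + M/4 (U(M) = -(2*12 - M)/4 = -(24 - M)/4 = -6 + M/4)
1/U(N(g)) = 1/(-6 + (1/4)*1) = 1/(-6 + 1/4) = 1/(-23/4) = -4/23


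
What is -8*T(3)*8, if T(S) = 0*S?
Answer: 0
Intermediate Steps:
T(S) = 0
-8*T(3)*8 = -8*0*8 = -2*0*8 = 0*8 = 0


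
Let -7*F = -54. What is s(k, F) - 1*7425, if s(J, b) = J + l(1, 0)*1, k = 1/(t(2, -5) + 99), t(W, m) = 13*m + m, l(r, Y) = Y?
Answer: -215324/29 ≈ -7425.0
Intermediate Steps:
F = 54/7 (F = -⅐*(-54) = 54/7 ≈ 7.7143)
t(W, m) = 14*m
k = 1/29 (k = 1/(14*(-5) + 99) = 1/(-70 + 99) = 1/29 ≈ 0.034483)
s(J, b) = J (s(J, b) = J + 0*1 = J + 0 = J)
s(k, F) - 1*7425 = 1/29 - 1*7425 = 1/29 - 7425 = -215324/29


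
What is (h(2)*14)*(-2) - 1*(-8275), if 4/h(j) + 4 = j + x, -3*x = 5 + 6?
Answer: 141011/17 ≈ 8294.8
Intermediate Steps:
x = -11/3 (x = -(5 + 6)/3 = -⅓*11 = -11/3 ≈ -3.6667)
h(j) = 4/(-23/3 + j) (h(j) = 4/(-4 + (j - 11/3)) = 4/(-4 + (-11/3 + j)) = 4/(-23/3 + j))
(h(2)*14)*(-2) - 1*(-8275) = ((12/(-23 + 3*2))*14)*(-2) - 1*(-8275) = ((12/(-23 + 6))*14)*(-2) + 8275 = ((12/(-17))*14)*(-2) + 8275 = ((12*(-1/17))*14)*(-2) + 8275 = -12/17*14*(-2) + 8275 = -168/17*(-2) + 8275 = 336/17 + 8275 = 141011/17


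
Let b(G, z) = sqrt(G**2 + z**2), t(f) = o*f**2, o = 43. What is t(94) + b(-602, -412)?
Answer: 379948 + 2*sqrt(133037) ≈ 3.8068e+5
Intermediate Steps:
t(f) = 43*f**2
t(94) + b(-602, -412) = 43*94**2 + sqrt((-602)**2 + (-412)**2) = 43*8836 + sqrt(362404 + 169744) = 379948 + sqrt(532148) = 379948 + 2*sqrt(133037)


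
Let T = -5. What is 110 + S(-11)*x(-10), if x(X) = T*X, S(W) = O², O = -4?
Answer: 910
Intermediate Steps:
S(W) = 16 (S(W) = (-4)² = 16)
x(X) = -5*X
110 + S(-11)*x(-10) = 110 + 16*(-5*(-10)) = 110 + 16*50 = 110 + 800 = 910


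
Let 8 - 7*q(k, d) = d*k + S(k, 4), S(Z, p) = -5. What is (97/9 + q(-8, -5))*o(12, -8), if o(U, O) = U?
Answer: 1744/21 ≈ 83.048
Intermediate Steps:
q(k, d) = 13/7 - d*k/7 (q(k, d) = 8/7 - (d*k - 5)/7 = 8/7 - (-5 + d*k)/7 = 8/7 + (5/7 - d*k/7) = 13/7 - d*k/7)
(97/9 + q(-8, -5))*o(12, -8) = (97/9 + (13/7 - ⅐*(-5)*(-8)))*12 = (97*(⅑) + (13/7 - 40/7))*12 = (97/9 - 27/7)*12 = (436/63)*12 = 1744/21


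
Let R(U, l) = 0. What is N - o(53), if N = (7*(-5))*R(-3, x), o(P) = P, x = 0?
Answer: -53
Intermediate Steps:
N = 0 (N = (7*(-5))*0 = -35*0 = 0)
N - o(53) = 0 - 1*53 = 0 - 53 = -53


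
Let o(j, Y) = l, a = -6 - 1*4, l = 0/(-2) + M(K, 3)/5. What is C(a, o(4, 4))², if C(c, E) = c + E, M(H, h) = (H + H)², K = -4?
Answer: 196/25 ≈ 7.8400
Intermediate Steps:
M(H, h) = 4*H² (M(H, h) = (2*H)² = 4*H²)
l = 64/5 (l = 0/(-2) + (4*(-4)²)/5 = 0*(-½) + (4*16)*(⅕) = 0 + 64*(⅕) = 0 + 64/5 = 64/5 ≈ 12.800)
a = -10 (a = -6 - 4 = -10)
o(j, Y) = 64/5
C(c, E) = E + c
C(a, o(4, 4))² = (64/5 - 10)² = (14/5)² = 196/25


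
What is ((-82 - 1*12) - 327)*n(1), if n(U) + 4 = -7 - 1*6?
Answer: 7157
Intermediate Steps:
n(U) = -17 (n(U) = -4 + (-7 - 1*6) = -4 + (-7 - 6) = -4 - 13 = -17)
((-82 - 1*12) - 327)*n(1) = ((-82 - 1*12) - 327)*(-17) = ((-82 - 12) - 327)*(-17) = (-94 - 327)*(-17) = -421*(-17) = 7157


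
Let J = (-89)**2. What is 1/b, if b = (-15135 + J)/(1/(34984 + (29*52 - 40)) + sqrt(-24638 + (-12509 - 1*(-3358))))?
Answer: -1/262964728 - I*sqrt(33789)/7214 ≈ -3.8028e-9 - 0.025481*I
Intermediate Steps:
J = 7921
b = -7214/(1/36452 + I*sqrt(33789)) (b = (-15135 + 7921)/(1/(34984 + (29*52 - 40)) + sqrt(-24638 + (-12509 - 1*(-3358)))) = -7214/(1/(34984 + (1508 - 40)) + sqrt(-24638 + (-12509 + 3358))) = -7214/(1/(34984 + 1468) + sqrt(-24638 - 9151)) = -7214/(1/36452 + sqrt(-33789)) = -7214/(1/36452 + I*sqrt(33789)) ≈ -5.8571e-6 + 39.245*I)
1/b = 1/(-262964728/44897076443857 + 9585590265056*I*sqrt(33789)/44897076443857)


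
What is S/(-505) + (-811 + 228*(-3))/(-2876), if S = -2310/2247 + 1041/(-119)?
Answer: 9971092527/18493154540 ≈ 0.53918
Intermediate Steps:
S = -124477/12733 (S = -2310*1/2247 + 1041*(-1/119) = -110/107 - 1041/119 = -124477/12733 ≈ -9.7759)
S/(-505) + (-811 + 228*(-3))/(-2876) = -124477/12733/(-505) + (-811 + 228*(-3))/(-2876) = -124477/12733*(-1/505) + (-811 - 684)*(-1/2876) = 124477/6430165 - 1495*(-1/2876) = 124477/6430165 + 1495/2876 = 9971092527/18493154540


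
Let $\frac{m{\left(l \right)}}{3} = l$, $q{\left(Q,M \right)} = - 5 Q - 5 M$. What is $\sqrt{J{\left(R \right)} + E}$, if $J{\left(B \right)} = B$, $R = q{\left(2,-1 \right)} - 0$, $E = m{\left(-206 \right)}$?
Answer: $i \sqrt{623} \approx 24.96 i$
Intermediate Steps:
$q{\left(Q,M \right)} = - 5 M - 5 Q$
$m{\left(l \right)} = 3 l$
$E = -618$ ($E = 3 \left(-206\right) = -618$)
$R = -5$ ($R = \left(\left(-5\right) \left(-1\right) - 10\right) - 0 = \left(5 - 10\right) + 0 = -5 + 0 = -5$)
$\sqrt{J{\left(R \right)} + E} = \sqrt{-5 - 618} = \sqrt{-623} = i \sqrt{623}$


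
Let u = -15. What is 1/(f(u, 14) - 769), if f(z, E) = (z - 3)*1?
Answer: -1/787 ≈ -0.0012706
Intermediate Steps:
f(z, E) = -3 + z (f(z, E) = (-3 + z)*1 = -3 + z)
1/(f(u, 14) - 769) = 1/((-3 - 15) - 769) = 1/(-18 - 769) = 1/(-787) = -1/787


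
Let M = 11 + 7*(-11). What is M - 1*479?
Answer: -545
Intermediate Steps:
M = -66 (M = 11 - 77 = -66)
M - 1*479 = -66 - 1*479 = -66 - 479 = -545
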